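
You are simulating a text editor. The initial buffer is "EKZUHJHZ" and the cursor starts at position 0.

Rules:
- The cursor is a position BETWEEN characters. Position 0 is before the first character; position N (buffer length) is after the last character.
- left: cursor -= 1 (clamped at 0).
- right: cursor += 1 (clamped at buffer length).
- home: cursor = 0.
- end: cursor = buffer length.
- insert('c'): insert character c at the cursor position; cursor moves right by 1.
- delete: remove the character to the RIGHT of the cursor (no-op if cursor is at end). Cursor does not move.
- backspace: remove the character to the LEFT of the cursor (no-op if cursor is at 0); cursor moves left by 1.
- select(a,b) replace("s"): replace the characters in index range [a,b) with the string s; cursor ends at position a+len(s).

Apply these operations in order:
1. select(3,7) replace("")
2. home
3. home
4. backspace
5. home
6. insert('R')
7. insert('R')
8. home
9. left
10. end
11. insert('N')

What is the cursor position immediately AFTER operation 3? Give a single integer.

After op 1 (select(3,7) replace("")): buf='EKZZ' cursor=3
After op 2 (home): buf='EKZZ' cursor=0
After op 3 (home): buf='EKZZ' cursor=0

Answer: 0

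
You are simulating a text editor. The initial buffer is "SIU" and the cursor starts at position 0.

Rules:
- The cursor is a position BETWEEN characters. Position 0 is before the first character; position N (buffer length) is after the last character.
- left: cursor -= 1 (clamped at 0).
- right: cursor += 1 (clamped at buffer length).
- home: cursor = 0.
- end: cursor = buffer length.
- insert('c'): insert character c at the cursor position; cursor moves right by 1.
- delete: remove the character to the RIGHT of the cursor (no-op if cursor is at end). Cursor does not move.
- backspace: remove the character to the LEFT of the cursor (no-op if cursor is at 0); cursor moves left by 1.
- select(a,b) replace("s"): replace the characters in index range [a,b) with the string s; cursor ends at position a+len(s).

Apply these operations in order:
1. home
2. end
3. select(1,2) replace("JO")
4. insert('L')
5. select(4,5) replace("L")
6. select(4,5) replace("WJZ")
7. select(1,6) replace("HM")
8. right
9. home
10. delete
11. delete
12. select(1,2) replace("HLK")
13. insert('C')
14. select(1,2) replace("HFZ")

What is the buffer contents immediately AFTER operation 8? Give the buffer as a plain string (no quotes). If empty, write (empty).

After op 1 (home): buf='SIU' cursor=0
After op 2 (end): buf='SIU' cursor=3
After op 3 (select(1,2) replace("JO")): buf='SJOU' cursor=3
After op 4 (insert('L')): buf='SJOLU' cursor=4
After op 5 (select(4,5) replace("L")): buf='SJOLL' cursor=5
After op 6 (select(4,5) replace("WJZ")): buf='SJOLWJZ' cursor=7
After op 7 (select(1,6) replace("HM")): buf='SHMZ' cursor=3
After op 8 (right): buf='SHMZ' cursor=4

Answer: SHMZ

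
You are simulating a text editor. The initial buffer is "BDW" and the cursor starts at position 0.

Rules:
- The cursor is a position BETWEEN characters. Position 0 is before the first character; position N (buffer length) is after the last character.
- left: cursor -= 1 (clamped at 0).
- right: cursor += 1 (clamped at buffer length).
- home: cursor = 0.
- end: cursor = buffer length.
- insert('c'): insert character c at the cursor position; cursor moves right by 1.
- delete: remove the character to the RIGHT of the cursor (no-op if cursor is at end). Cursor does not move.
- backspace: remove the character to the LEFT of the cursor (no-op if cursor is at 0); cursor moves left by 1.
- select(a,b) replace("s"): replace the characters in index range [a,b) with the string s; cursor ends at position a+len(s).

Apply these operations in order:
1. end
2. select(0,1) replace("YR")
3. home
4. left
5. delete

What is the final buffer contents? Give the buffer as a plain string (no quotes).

After op 1 (end): buf='BDW' cursor=3
After op 2 (select(0,1) replace("YR")): buf='YRDW' cursor=2
After op 3 (home): buf='YRDW' cursor=0
After op 4 (left): buf='YRDW' cursor=0
After op 5 (delete): buf='RDW' cursor=0

Answer: RDW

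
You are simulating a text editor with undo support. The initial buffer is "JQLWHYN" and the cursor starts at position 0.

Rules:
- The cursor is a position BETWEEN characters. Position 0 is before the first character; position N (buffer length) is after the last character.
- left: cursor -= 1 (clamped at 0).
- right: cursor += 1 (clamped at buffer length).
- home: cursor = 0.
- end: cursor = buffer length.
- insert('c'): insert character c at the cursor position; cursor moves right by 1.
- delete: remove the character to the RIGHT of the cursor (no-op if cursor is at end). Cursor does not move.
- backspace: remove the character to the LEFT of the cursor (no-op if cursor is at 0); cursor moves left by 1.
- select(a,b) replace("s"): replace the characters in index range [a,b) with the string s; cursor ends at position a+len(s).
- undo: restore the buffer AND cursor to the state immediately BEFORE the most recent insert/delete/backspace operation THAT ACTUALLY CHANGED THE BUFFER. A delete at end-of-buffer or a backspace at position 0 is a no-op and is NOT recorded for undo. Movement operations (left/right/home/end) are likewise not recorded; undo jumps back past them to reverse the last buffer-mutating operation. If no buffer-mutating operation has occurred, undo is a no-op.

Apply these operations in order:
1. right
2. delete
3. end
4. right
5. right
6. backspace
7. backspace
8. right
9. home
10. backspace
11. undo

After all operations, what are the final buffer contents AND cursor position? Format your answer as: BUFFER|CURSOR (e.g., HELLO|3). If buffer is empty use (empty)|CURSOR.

Answer: JLWHY|5

Derivation:
After op 1 (right): buf='JQLWHYN' cursor=1
After op 2 (delete): buf='JLWHYN' cursor=1
After op 3 (end): buf='JLWHYN' cursor=6
After op 4 (right): buf='JLWHYN' cursor=6
After op 5 (right): buf='JLWHYN' cursor=6
After op 6 (backspace): buf='JLWHY' cursor=5
After op 7 (backspace): buf='JLWH' cursor=4
After op 8 (right): buf='JLWH' cursor=4
After op 9 (home): buf='JLWH' cursor=0
After op 10 (backspace): buf='JLWH' cursor=0
After op 11 (undo): buf='JLWHY' cursor=5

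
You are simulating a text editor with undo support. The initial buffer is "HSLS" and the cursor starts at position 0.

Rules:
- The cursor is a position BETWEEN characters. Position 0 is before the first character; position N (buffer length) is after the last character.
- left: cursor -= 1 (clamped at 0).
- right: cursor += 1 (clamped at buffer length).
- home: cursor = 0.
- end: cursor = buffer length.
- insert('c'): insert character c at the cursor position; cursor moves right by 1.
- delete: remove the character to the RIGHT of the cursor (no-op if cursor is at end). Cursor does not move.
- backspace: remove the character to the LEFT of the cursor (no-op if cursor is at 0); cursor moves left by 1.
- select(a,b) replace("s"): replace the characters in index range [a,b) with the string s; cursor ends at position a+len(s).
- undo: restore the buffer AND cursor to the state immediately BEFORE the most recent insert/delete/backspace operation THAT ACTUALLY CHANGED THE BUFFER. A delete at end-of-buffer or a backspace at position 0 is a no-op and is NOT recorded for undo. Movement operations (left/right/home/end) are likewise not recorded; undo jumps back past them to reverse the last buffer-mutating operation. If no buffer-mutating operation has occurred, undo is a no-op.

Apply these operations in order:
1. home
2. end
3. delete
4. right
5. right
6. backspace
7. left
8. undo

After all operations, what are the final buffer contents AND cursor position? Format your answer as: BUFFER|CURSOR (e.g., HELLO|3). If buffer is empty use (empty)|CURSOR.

After op 1 (home): buf='HSLS' cursor=0
After op 2 (end): buf='HSLS' cursor=4
After op 3 (delete): buf='HSLS' cursor=4
After op 4 (right): buf='HSLS' cursor=4
After op 5 (right): buf='HSLS' cursor=4
After op 6 (backspace): buf='HSL' cursor=3
After op 7 (left): buf='HSL' cursor=2
After op 8 (undo): buf='HSLS' cursor=4

Answer: HSLS|4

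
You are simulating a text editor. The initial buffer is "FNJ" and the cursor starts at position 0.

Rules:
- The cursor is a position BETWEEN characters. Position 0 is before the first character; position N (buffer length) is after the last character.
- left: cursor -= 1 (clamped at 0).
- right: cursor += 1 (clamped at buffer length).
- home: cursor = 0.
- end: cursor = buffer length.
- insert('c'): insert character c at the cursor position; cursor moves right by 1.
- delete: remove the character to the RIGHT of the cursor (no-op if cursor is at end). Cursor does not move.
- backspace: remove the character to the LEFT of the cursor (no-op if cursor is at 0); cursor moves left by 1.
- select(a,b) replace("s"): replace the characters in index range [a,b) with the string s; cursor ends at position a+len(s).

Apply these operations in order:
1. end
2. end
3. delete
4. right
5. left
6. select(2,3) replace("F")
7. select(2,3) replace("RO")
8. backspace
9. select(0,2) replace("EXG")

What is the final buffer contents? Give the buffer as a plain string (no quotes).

After op 1 (end): buf='FNJ' cursor=3
After op 2 (end): buf='FNJ' cursor=3
After op 3 (delete): buf='FNJ' cursor=3
After op 4 (right): buf='FNJ' cursor=3
After op 5 (left): buf='FNJ' cursor=2
After op 6 (select(2,3) replace("F")): buf='FNF' cursor=3
After op 7 (select(2,3) replace("RO")): buf='FNRO' cursor=4
After op 8 (backspace): buf='FNR' cursor=3
After op 9 (select(0,2) replace("EXG")): buf='EXGR' cursor=3

Answer: EXGR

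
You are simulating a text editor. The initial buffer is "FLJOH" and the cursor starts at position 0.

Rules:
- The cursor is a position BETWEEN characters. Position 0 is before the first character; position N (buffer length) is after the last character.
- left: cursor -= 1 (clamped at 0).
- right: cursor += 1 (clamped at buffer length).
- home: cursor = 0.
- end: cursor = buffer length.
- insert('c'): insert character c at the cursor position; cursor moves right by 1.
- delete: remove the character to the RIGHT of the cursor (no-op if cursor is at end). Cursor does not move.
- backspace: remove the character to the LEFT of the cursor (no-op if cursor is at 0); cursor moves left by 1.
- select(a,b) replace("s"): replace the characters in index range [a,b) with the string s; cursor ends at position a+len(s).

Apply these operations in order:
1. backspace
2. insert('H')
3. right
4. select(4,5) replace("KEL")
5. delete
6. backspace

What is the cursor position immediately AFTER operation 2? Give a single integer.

Answer: 1

Derivation:
After op 1 (backspace): buf='FLJOH' cursor=0
After op 2 (insert('H')): buf='HFLJOH' cursor=1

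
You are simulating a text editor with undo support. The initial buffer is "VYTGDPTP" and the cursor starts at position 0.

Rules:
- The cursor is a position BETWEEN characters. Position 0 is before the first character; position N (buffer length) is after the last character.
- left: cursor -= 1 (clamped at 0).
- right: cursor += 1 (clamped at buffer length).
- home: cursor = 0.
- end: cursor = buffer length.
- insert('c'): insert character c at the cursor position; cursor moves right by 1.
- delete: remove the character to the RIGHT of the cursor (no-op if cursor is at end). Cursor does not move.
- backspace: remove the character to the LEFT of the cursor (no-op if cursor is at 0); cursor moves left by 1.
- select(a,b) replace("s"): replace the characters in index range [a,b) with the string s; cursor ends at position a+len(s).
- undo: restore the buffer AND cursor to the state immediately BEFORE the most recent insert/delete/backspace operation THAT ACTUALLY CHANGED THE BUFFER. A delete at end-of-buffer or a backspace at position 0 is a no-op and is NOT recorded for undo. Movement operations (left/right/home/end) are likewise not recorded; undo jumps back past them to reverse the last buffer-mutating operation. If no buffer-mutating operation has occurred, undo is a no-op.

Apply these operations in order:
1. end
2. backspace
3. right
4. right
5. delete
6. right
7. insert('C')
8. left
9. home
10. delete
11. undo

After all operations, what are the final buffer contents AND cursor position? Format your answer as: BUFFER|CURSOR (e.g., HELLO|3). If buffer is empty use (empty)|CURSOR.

After op 1 (end): buf='VYTGDPTP' cursor=8
After op 2 (backspace): buf='VYTGDPT' cursor=7
After op 3 (right): buf='VYTGDPT' cursor=7
After op 4 (right): buf='VYTGDPT' cursor=7
After op 5 (delete): buf='VYTGDPT' cursor=7
After op 6 (right): buf='VYTGDPT' cursor=7
After op 7 (insert('C')): buf='VYTGDPTC' cursor=8
After op 8 (left): buf='VYTGDPTC' cursor=7
After op 9 (home): buf='VYTGDPTC' cursor=0
After op 10 (delete): buf='YTGDPTC' cursor=0
After op 11 (undo): buf='VYTGDPTC' cursor=0

Answer: VYTGDPTC|0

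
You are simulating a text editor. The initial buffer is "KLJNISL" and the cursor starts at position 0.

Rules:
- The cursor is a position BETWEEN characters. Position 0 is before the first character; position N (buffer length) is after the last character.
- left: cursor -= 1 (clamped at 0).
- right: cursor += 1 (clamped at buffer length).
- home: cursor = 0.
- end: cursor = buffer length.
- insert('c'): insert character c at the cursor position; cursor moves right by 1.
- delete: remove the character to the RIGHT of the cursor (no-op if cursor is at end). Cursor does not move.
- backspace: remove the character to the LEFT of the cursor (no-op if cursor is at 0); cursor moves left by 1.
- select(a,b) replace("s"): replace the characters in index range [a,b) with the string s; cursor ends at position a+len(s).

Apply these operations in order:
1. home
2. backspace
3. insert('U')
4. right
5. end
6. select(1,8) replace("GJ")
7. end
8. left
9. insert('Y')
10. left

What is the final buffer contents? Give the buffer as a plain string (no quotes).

Answer: UGYJ

Derivation:
After op 1 (home): buf='KLJNISL' cursor=0
After op 2 (backspace): buf='KLJNISL' cursor=0
After op 3 (insert('U')): buf='UKLJNISL' cursor=1
After op 4 (right): buf='UKLJNISL' cursor=2
After op 5 (end): buf='UKLJNISL' cursor=8
After op 6 (select(1,8) replace("GJ")): buf='UGJ' cursor=3
After op 7 (end): buf='UGJ' cursor=3
After op 8 (left): buf='UGJ' cursor=2
After op 9 (insert('Y')): buf='UGYJ' cursor=3
After op 10 (left): buf='UGYJ' cursor=2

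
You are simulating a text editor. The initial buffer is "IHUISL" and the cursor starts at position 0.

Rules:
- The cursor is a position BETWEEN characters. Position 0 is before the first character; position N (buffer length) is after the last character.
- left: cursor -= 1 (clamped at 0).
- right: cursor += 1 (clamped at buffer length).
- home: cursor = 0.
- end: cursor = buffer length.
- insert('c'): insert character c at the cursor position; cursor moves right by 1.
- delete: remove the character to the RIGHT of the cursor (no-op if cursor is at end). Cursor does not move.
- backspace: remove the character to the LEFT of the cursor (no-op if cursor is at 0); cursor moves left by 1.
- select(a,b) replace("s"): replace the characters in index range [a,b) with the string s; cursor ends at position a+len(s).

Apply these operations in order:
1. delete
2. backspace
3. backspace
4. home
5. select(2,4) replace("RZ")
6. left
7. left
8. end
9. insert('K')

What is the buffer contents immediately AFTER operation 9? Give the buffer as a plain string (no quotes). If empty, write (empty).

Answer: HURZLK

Derivation:
After op 1 (delete): buf='HUISL' cursor=0
After op 2 (backspace): buf='HUISL' cursor=0
After op 3 (backspace): buf='HUISL' cursor=0
After op 4 (home): buf='HUISL' cursor=0
After op 5 (select(2,4) replace("RZ")): buf='HURZL' cursor=4
After op 6 (left): buf='HURZL' cursor=3
After op 7 (left): buf='HURZL' cursor=2
After op 8 (end): buf='HURZL' cursor=5
After op 9 (insert('K')): buf='HURZLK' cursor=6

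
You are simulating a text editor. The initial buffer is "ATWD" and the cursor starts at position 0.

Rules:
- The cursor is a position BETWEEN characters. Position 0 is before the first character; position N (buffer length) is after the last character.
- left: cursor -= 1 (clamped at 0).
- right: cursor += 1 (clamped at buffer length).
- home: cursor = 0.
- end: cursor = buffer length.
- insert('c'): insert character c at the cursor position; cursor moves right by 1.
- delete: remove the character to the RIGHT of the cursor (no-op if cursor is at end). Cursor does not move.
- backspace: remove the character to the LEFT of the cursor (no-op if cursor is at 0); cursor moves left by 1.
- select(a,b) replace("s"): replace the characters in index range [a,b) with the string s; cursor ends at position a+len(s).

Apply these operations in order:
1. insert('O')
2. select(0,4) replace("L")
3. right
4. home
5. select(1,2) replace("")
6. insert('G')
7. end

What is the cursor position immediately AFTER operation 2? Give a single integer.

After op 1 (insert('O')): buf='OATWD' cursor=1
After op 2 (select(0,4) replace("L")): buf='LD' cursor=1

Answer: 1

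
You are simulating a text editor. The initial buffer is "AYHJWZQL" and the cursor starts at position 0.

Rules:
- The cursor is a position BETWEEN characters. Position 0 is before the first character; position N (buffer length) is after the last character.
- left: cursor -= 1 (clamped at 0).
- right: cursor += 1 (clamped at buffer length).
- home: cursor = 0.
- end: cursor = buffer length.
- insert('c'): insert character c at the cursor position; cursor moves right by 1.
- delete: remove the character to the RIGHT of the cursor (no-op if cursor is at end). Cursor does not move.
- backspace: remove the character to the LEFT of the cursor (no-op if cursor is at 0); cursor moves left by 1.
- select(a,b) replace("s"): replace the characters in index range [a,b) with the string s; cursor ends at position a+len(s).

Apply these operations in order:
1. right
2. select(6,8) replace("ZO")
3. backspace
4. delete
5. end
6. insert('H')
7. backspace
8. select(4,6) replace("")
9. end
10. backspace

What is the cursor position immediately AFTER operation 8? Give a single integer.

Answer: 4

Derivation:
After op 1 (right): buf='AYHJWZQL' cursor=1
After op 2 (select(6,8) replace("ZO")): buf='AYHJWZZO' cursor=8
After op 3 (backspace): buf='AYHJWZZ' cursor=7
After op 4 (delete): buf='AYHJWZZ' cursor=7
After op 5 (end): buf='AYHJWZZ' cursor=7
After op 6 (insert('H')): buf='AYHJWZZH' cursor=8
After op 7 (backspace): buf='AYHJWZZ' cursor=7
After op 8 (select(4,6) replace("")): buf='AYHJZ' cursor=4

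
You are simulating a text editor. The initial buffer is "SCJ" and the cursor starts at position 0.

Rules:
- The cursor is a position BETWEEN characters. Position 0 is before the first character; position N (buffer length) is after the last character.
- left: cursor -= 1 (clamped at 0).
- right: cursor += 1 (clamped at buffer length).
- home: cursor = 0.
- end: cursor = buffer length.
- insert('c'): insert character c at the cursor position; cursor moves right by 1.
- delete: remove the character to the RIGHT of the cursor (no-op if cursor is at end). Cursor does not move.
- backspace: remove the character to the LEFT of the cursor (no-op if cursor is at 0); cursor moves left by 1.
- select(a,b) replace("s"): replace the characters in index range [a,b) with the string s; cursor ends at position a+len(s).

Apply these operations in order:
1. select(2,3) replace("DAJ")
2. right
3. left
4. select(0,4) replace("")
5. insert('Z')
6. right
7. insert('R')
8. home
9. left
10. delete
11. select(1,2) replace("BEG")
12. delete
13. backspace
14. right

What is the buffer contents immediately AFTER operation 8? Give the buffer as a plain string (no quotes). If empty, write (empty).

After op 1 (select(2,3) replace("DAJ")): buf='SCDAJ' cursor=5
After op 2 (right): buf='SCDAJ' cursor=5
After op 3 (left): buf='SCDAJ' cursor=4
After op 4 (select(0,4) replace("")): buf='J' cursor=0
After op 5 (insert('Z')): buf='ZJ' cursor=1
After op 6 (right): buf='ZJ' cursor=2
After op 7 (insert('R')): buf='ZJR' cursor=3
After op 8 (home): buf='ZJR' cursor=0

Answer: ZJR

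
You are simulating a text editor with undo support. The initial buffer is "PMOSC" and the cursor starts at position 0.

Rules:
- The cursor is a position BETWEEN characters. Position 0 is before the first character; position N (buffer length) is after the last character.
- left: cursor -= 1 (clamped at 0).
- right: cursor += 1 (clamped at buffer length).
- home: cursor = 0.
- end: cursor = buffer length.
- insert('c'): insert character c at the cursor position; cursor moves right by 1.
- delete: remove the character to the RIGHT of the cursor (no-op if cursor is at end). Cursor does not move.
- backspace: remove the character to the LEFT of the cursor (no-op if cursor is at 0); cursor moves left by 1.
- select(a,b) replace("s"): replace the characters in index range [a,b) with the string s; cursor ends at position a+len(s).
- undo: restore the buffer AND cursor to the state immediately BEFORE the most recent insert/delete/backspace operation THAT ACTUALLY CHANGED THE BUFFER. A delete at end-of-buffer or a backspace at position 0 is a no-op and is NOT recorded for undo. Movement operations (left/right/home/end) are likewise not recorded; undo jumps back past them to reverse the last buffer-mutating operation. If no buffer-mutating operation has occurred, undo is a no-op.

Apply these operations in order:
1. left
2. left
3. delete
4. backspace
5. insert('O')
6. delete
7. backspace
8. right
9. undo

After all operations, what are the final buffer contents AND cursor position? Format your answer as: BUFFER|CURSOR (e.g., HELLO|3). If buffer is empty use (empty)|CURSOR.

Answer: OOSC|1

Derivation:
After op 1 (left): buf='PMOSC' cursor=0
After op 2 (left): buf='PMOSC' cursor=0
After op 3 (delete): buf='MOSC' cursor=0
After op 4 (backspace): buf='MOSC' cursor=0
After op 5 (insert('O')): buf='OMOSC' cursor=1
After op 6 (delete): buf='OOSC' cursor=1
After op 7 (backspace): buf='OSC' cursor=0
After op 8 (right): buf='OSC' cursor=1
After op 9 (undo): buf='OOSC' cursor=1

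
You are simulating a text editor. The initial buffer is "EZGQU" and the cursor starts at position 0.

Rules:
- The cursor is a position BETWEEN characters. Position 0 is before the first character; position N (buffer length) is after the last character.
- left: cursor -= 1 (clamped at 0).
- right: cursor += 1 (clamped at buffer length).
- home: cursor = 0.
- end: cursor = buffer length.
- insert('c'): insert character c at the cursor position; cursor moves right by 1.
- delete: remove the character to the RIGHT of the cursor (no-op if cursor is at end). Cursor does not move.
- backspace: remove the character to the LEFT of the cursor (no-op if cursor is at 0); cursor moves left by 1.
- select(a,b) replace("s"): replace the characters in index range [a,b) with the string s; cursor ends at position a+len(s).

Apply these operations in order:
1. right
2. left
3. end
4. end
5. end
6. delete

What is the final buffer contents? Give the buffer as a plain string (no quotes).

Answer: EZGQU

Derivation:
After op 1 (right): buf='EZGQU' cursor=1
After op 2 (left): buf='EZGQU' cursor=0
After op 3 (end): buf='EZGQU' cursor=5
After op 4 (end): buf='EZGQU' cursor=5
After op 5 (end): buf='EZGQU' cursor=5
After op 6 (delete): buf='EZGQU' cursor=5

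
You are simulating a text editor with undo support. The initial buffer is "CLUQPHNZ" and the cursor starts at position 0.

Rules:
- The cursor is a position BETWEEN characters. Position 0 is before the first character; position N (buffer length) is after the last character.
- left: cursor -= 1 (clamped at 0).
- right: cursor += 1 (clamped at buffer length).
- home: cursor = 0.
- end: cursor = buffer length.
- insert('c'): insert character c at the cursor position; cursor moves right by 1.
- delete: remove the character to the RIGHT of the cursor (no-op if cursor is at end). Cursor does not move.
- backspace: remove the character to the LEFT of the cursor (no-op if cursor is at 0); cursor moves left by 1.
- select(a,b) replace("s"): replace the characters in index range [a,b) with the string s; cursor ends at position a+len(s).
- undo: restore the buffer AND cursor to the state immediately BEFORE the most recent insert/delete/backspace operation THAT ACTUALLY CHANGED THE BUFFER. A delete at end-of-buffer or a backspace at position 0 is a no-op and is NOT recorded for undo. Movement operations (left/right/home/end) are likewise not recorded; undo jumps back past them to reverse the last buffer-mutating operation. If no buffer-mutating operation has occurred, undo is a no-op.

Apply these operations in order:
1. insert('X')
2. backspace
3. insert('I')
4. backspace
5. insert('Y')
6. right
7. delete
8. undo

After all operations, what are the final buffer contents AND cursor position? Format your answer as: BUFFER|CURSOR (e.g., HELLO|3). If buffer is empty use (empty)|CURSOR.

Answer: YCLUQPHNZ|2

Derivation:
After op 1 (insert('X')): buf='XCLUQPHNZ' cursor=1
After op 2 (backspace): buf='CLUQPHNZ' cursor=0
After op 3 (insert('I')): buf='ICLUQPHNZ' cursor=1
After op 4 (backspace): buf='CLUQPHNZ' cursor=0
After op 5 (insert('Y')): buf='YCLUQPHNZ' cursor=1
After op 6 (right): buf='YCLUQPHNZ' cursor=2
After op 7 (delete): buf='YCUQPHNZ' cursor=2
After op 8 (undo): buf='YCLUQPHNZ' cursor=2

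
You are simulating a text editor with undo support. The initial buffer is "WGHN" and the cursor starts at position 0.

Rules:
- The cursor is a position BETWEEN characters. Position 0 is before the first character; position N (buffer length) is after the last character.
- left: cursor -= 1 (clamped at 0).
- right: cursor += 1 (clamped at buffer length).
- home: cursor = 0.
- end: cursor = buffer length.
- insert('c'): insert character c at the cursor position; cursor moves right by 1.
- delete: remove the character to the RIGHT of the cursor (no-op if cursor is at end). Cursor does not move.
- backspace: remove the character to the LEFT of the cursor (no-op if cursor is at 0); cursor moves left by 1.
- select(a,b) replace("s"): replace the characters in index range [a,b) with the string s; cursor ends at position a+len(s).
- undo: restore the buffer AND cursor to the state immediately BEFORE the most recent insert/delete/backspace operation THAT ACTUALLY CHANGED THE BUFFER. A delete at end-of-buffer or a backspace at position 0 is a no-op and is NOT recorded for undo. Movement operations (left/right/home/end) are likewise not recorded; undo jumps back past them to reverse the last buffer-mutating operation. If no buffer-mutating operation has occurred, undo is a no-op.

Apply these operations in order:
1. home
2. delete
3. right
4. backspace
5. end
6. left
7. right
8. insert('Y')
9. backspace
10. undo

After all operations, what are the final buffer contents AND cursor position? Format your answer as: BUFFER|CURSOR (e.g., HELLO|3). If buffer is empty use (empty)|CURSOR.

Answer: HNY|3

Derivation:
After op 1 (home): buf='WGHN' cursor=0
After op 2 (delete): buf='GHN' cursor=0
After op 3 (right): buf='GHN' cursor=1
After op 4 (backspace): buf='HN' cursor=0
After op 5 (end): buf='HN' cursor=2
After op 6 (left): buf='HN' cursor=1
After op 7 (right): buf='HN' cursor=2
After op 8 (insert('Y')): buf='HNY' cursor=3
After op 9 (backspace): buf='HN' cursor=2
After op 10 (undo): buf='HNY' cursor=3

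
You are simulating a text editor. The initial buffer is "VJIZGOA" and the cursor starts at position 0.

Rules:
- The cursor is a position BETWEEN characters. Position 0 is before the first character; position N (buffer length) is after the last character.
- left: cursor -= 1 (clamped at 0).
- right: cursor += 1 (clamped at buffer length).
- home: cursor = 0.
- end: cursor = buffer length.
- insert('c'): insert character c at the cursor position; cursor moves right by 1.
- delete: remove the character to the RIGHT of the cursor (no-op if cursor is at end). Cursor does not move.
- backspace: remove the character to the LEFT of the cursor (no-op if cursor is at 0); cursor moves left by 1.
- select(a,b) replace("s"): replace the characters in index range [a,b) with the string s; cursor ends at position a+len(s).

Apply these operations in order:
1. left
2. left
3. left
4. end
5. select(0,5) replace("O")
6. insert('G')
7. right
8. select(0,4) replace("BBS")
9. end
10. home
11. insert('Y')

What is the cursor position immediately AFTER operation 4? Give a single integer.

After op 1 (left): buf='VJIZGOA' cursor=0
After op 2 (left): buf='VJIZGOA' cursor=0
After op 3 (left): buf='VJIZGOA' cursor=0
After op 4 (end): buf='VJIZGOA' cursor=7

Answer: 7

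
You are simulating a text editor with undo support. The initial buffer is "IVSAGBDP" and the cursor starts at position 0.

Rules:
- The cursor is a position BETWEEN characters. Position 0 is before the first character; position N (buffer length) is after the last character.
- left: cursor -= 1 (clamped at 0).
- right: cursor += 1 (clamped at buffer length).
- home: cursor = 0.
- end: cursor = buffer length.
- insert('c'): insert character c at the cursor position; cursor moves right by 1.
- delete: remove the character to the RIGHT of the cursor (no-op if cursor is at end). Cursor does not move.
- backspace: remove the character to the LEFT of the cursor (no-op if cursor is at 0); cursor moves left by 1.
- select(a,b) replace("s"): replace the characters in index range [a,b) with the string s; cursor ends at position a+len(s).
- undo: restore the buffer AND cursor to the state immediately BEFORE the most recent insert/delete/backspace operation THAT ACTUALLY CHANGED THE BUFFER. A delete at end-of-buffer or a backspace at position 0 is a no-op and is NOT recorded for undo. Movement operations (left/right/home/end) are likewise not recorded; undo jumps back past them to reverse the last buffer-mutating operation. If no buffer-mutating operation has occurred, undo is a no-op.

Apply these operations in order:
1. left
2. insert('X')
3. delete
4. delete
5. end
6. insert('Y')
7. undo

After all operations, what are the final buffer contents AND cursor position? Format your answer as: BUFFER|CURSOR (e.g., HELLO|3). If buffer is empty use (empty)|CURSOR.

Answer: XSAGBDP|7

Derivation:
After op 1 (left): buf='IVSAGBDP' cursor=0
After op 2 (insert('X')): buf='XIVSAGBDP' cursor=1
After op 3 (delete): buf='XVSAGBDP' cursor=1
After op 4 (delete): buf='XSAGBDP' cursor=1
After op 5 (end): buf='XSAGBDP' cursor=7
After op 6 (insert('Y')): buf='XSAGBDPY' cursor=8
After op 7 (undo): buf='XSAGBDP' cursor=7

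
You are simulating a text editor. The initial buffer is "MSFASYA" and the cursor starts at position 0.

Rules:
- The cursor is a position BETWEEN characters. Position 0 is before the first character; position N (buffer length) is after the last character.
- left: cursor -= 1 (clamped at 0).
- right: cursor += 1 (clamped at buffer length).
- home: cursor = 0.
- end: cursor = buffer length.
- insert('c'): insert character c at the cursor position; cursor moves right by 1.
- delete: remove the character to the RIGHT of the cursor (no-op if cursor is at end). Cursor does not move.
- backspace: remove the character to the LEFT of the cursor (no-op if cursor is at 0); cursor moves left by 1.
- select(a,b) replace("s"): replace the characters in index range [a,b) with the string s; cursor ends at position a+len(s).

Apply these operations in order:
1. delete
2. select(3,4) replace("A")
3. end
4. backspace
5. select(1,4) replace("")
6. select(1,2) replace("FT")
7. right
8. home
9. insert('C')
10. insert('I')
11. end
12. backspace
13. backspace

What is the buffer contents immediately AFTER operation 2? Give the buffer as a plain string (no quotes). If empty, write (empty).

Answer: SFAAYA

Derivation:
After op 1 (delete): buf='SFASYA' cursor=0
After op 2 (select(3,4) replace("A")): buf='SFAAYA' cursor=4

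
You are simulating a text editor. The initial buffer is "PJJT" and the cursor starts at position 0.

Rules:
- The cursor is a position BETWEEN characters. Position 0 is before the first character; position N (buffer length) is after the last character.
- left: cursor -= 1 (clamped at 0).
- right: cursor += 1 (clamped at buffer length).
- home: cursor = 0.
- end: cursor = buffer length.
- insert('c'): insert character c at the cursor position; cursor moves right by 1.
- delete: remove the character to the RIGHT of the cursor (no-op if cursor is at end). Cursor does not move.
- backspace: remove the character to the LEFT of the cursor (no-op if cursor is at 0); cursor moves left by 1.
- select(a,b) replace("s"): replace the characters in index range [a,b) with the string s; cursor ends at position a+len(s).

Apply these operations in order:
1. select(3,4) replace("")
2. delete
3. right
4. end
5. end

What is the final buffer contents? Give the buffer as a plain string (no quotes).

After op 1 (select(3,4) replace("")): buf='PJJ' cursor=3
After op 2 (delete): buf='PJJ' cursor=3
After op 3 (right): buf='PJJ' cursor=3
After op 4 (end): buf='PJJ' cursor=3
After op 5 (end): buf='PJJ' cursor=3

Answer: PJJ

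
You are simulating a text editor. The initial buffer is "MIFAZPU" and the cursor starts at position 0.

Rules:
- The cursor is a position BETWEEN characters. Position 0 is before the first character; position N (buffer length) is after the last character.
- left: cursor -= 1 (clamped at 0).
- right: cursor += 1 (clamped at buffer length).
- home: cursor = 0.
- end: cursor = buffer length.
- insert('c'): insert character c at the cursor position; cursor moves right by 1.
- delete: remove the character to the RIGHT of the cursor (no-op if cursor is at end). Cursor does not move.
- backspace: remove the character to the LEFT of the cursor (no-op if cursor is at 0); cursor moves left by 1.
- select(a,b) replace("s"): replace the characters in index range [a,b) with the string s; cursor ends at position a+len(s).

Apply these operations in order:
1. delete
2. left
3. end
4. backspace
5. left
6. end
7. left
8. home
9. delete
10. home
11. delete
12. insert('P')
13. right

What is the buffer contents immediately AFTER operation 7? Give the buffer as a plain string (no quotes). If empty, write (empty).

After op 1 (delete): buf='IFAZPU' cursor=0
After op 2 (left): buf='IFAZPU' cursor=0
After op 3 (end): buf='IFAZPU' cursor=6
After op 4 (backspace): buf='IFAZP' cursor=5
After op 5 (left): buf='IFAZP' cursor=4
After op 6 (end): buf='IFAZP' cursor=5
After op 7 (left): buf='IFAZP' cursor=4

Answer: IFAZP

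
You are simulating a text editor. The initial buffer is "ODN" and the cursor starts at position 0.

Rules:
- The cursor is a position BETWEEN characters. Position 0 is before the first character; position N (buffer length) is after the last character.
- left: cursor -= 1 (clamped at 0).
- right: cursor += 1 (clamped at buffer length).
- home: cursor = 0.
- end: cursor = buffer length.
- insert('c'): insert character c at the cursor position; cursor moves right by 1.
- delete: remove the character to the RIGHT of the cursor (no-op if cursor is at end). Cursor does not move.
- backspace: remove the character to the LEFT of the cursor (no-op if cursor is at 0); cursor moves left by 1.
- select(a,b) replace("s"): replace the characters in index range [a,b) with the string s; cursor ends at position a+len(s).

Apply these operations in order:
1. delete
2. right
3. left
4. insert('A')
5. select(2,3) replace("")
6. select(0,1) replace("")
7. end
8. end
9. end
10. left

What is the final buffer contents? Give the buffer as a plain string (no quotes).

Answer: D

Derivation:
After op 1 (delete): buf='DN' cursor=0
After op 2 (right): buf='DN' cursor=1
After op 3 (left): buf='DN' cursor=0
After op 4 (insert('A')): buf='ADN' cursor=1
After op 5 (select(2,3) replace("")): buf='AD' cursor=2
After op 6 (select(0,1) replace("")): buf='D' cursor=0
After op 7 (end): buf='D' cursor=1
After op 8 (end): buf='D' cursor=1
After op 9 (end): buf='D' cursor=1
After op 10 (left): buf='D' cursor=0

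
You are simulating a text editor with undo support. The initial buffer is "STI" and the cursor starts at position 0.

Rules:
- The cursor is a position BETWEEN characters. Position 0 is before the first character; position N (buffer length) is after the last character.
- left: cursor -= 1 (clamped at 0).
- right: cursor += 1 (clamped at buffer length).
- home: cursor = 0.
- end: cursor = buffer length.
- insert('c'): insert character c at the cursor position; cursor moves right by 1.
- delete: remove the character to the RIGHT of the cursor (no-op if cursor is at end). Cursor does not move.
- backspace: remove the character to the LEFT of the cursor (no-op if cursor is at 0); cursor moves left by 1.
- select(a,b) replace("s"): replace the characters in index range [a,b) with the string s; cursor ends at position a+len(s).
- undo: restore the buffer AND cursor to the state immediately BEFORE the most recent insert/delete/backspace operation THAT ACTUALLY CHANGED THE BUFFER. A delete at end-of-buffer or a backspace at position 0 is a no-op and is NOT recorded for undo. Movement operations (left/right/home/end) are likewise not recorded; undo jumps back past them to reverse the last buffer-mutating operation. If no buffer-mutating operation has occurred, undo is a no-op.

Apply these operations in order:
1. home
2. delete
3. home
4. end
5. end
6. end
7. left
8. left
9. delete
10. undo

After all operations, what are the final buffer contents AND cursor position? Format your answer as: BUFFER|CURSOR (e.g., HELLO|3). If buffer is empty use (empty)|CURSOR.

After op 1 (home): buf='STI' cursor=0
After op 2 (delete): buf='TI' cursor=0
After op 3 (home): buf='TI' cursor=0
After op 4 (end): buf='TI' cursor=2
After op 5 (end): buf='TI' cursor=2
After op 6 (end): buf='TI' cursor=2
After op 7 (left): buf='TI' cursor=1
After op 8 (left): buf='TI' cursor=0
After op 9 (delete): buf='I' cursor=0
After op 10 (undo): buf='TI' cursor=0

Answer: TI|0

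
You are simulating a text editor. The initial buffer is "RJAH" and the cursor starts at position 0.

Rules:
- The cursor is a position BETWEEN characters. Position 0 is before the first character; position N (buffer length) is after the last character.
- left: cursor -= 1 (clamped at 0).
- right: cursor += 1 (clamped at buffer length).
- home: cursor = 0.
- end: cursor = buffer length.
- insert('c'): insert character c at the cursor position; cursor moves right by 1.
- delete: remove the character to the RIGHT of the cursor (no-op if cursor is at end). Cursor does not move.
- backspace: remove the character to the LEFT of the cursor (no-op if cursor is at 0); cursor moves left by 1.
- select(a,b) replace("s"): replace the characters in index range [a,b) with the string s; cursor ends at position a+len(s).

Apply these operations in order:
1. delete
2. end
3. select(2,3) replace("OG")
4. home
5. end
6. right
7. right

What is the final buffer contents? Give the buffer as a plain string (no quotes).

After op 1 (delete): buf='JAH' cursor=0
After op 2 (end): buf='JAH' cursor=3
After op 3 (select(2,3) replace("OG")): buf='JAOG' cursor=4
After op 4 (home): buf='JAOG' cursor=0
After op 5 (end): buf='JAOG' cursor=4
After op 6 (right): buf='JAOG' cursor=4
After op 7 (right): buf='JAOG' cursor=4

Answer: JAOG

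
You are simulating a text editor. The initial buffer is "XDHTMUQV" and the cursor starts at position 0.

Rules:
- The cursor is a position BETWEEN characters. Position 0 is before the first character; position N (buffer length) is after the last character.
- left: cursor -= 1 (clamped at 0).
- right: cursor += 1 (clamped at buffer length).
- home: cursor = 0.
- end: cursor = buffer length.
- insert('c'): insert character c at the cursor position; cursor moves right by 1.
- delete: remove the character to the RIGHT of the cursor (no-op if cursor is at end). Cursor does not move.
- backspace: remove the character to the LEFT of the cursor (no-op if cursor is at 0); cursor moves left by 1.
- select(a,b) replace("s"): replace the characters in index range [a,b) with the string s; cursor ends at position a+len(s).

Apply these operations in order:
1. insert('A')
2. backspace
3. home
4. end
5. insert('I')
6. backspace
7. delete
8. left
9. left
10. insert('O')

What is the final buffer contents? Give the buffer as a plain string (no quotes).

Answer: XDHTMUOQV

Derivation:
After op 1 (insert('A')): buf='AXDHTMUQV' cursor=1
After op 2 (backspace): buf='XDHTMUQV' cursor=0
After op 3 (home): buf='XDHTMUQV' cursor=0
After op 4 (end): buf='XDHTMUQV' cursor=8
After op 5 (insert('I')): buf='XDHTMUQVI' cursor=9
After op 6 (backspace): buf='XDHTMUQV' cursor=8
After op 7 (delete): buf='XDHTMUQV' cursor=8
After op 8 (left): buf='XDHTMUQV' cursor=7
After op 9 (left): buf='XDHTMUQV' cursor=6
After op 10 (insert('O')): buf='XDHTMUOQV' cursor=7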